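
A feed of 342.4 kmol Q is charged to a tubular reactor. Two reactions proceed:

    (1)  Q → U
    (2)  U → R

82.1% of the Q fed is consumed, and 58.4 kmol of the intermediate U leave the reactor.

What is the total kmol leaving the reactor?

Conversion of Q: Q consumed = 1ξ₁ = 0.821 × 342.4 → ξ₁ = 281.1 kmol.
U balance: n_U = 0 + 1ξ₁ − 1ξ₂ = 58.4 → ξ₂ = (1·281.1 − 58.4)/1 = 222.7 kmol.
Outlet amounts (n = n₀ + Σ ν·ξ):
  Q: 342.4 − 1(281.1) = 61.29
  U: 0 + 1(281.1) − 1(222.7) = 58.4
  R: 0 + 1(222.7) = 222.7
Total out = 61.29 + 58.4 + 222.7 = 342.4 kmol.

342 kmol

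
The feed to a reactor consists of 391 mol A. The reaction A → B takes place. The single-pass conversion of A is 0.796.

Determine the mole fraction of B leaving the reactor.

0.796

A reacted = 0.796 × 391 = 311.2 mol; ν_A = −1, so ξ = 311.2/1 = 311.2 mol.
Outlet amounts (n = n₀ + ν ξ):
  A: 391 − 1(311.2) = 79.76
  B: 0 + 1(311.2) = 311.2
Total out = 391 mol; y_B = 311.2 / 391 = 0.796.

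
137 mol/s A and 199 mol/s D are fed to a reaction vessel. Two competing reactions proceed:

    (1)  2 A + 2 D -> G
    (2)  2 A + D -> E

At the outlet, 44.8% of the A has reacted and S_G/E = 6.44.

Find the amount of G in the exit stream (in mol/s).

Conversion of A: A consumed = 0.448 × 137 = 61.38 mol/s = 2ξ₁ + 2ξ₂.
Selectivity: 1ξ₁ / (1ξ₂) = 6.44 → ξ₁ = 6.44 ξ₂.
Substitute: (2·6.44 + 2) ξ₂ = 61.38 → ξ₂ = 4.125 mol/s, ξ₁ = 26.56 mol/s.
Outlet amounts (n = n₀ + Σ ν·ξ):
  A: 137 − 2(26.56) − 2(4.125) = 75.62
  D: 199 − 2(26.56) − 1(4.125) = 141.7
  G: 0 + 1(26.56) = 26.56
  E: 0 + 1(4.125) = 4.125

26.6 mol/s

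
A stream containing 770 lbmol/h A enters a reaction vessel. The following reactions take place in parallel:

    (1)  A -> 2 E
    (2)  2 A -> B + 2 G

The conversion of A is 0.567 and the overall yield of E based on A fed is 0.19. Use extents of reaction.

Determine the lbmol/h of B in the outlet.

182 lbmol/h

Yield of E: 2ξ₁ / 770 = 0.19 → ξ₁ = 73.15 lbmol/h.
Conversion of A: 1ξ₁ + 2ξ₂ = 0.567 × 770 = 436.6 → ξ₂ = 181.7 lbmol/h.
Outlet amounts (n = n₀ + Σ ν·ξ):
  A: 770 − 1(73.15) − 2(181.7) = 333.4
  E: 0 + 2(73.15) = 146.3
  B: 0 + 1(181.7) = 181.7
  G: 0 + 2(181.7) = 363.4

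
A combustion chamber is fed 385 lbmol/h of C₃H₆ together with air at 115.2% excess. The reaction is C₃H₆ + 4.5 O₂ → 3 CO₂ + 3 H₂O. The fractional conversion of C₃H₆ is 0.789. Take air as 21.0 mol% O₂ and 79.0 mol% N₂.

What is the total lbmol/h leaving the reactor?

18300 lbmol/h

Stoichiometric O₂ = 4.5 × 385 = 1732 lbmol/h; O₂ fed = 1732 × 2.152 = 3728 lbmol/h.
N₂ fed = 3728 × 79/21 = 14030 lbmol/h.
Fuel reacted = 0.789 × 385 → ξ = 303.8 lbmol/h.
Outlet (n = n₀ + ν ξ):
  C₃H₆: 385 − 1(303.8) = 81.24
  O₂: 3728 − 4.5(303.8) = 2361
  N₂: 14030 (inert)
  CO₂: 0 + 3(303.8) = 911.3
  H₂O: 0 + 3(303.8) = 911.3
Total out = 81.24 + 2361 + 14030 + 911.3 + 911.3 = 18290 lbmol/h.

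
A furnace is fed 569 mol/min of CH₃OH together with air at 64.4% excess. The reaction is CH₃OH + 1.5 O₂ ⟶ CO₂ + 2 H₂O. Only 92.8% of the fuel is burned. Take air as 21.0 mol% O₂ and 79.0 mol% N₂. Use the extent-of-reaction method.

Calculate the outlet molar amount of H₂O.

1060 mol/min

Stoichiometric O₂ = 1.5 × 569 = 853.5 mol/min; O₂ fed = 853.5 × 1.644 = 1403 mol/min.
N₂ fed = 1403 × 79/21 = 5279 mol/min.
Fuel reacted = 0.928 × 569 → ξ = 528 mol/min.
Outlet (n = n₀ + ν ξ):
  CH₃OH: 569 − 1(528) = 40.97
  O₂: 1403 − 1.5(528) = 611.1
  N₂: 5279 (inert)
  CO₂: 0 + 1(528) = 528
  H₂O: 0 + 2(528) = 1056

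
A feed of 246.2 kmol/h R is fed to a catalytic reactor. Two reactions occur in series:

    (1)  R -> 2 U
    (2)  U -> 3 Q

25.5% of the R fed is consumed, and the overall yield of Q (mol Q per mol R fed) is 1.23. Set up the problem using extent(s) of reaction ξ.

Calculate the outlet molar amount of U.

24.6 kmol/h

Conversion of R: R consumed = 1ξ₁ = 0.255 × 246.2 → ξ₁ = 62.78 kmol/h.
Yield of Q: 3ξ₂ / 246.2 = 1.23 → ξ₂ = 100.9 kmol/h.
Outlet amounts (n = n₀ + Σ ν·ξ):
  R: 246.2 − 1(62.78) = 183.4
  U: 0 + 2(62.78) − 1(100.9) = 24.62
  Q: 0 + 3(100.9) = 302.8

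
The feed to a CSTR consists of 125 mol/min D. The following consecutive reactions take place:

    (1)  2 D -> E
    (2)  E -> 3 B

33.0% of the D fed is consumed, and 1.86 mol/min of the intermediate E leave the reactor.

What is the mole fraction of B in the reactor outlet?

0.397

Conversion of D: D consumed = 2ξ₁ = 0.33 × 125 → ξ₁ = 20.62 mol/min.
E balance: n_E = 0 + 1ξ₁ − 1ξ₂ = 1.86 → ξ₂ = (1·20.62 − 1.86)/1 = 18.77 mol/min.
Outlet amounts (n = n₀ + Σ ν·ξ):
  D: 125 − 2(20.62) = 83.75
  E: 0 + 1(20.62) − 1(18.77) = 1.86
  B: 0 + 3(18.77) = 56.3
Total out = 141.9 mol/min; y_B = 56.3 / 141.9 = 0.3967.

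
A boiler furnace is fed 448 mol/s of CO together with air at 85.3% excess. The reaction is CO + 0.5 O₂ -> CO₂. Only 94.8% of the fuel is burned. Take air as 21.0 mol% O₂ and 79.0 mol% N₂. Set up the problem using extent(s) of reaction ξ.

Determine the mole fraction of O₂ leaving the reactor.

Stoichiometric O₂ = 0.5 × 448 = 224 mol/s; O₂ fed = 224 × 1.853 = 415.1 mol/s.
N₂ fed = 415.1 × 79/21 = 1561 mol/s.
Fuel reacted = 0.948 × 448 → ξ = 424.7 mol/s.
Outlet (n = n₀ + ν ξ):
  CO: 448 − 1(424.7) = 23.3
  O₂: 415.1 − 0.5(424.7) = 202.7
  N₂: 1561 (inert)
  CO₂: 0 + 1(424.7) = 424.7
Total out = 2212 mol/s; y_O₂ = 202.7 / 2212 = 0.09164.

0.0916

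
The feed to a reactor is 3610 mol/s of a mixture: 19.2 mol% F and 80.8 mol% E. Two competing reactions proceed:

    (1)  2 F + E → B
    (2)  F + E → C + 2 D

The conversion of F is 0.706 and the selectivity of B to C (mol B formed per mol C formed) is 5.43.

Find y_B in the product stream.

Conversion of F: F consumed = 0.706 × 693.1 = 489.3 mol/s = 2ξ₁ + 1ξ₂.
Selectivity: 1ξ₁ / (1ξ₂) = 5.43 → ξ₁ = 5.43 ξ₂.
Substitute: (2·5.43 + 1) ξ₂ = 489.3 → ξ₂ = 41.26 mol/s, ξ₁ = 224 mol/s.
Outlet amounts (n = n₀ + Σ ν·ξ):
  F: 693.1 − 2(224) − 1(41.26) = 203.8
  E: 2917 − 1(224) − 1(41.26) = 2652
  B: 0 + 1(224) = 224
  C: 0 + 1(41.26) = 41.26
  D: 0 + 2(41.26) = 82.52
Total out = 3203 mol/s; y_B = 224 / 3203 = 0.06994.

0.0699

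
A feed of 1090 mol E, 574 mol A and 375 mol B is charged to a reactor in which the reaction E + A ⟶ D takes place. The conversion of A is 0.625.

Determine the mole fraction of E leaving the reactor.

0.435

A reacted = 0.625 × 574 = 358.8 mol; ν_A = −1, so ξ = 358.8/1 = 358.8 mol.
Outlet amounts (n = n₀ + ν ξ):
  E: 1090 − 1(358.8) = 731.2
  A: 574 − 1(358.8) = 215.2
  D: 0 + 1(358.8) = 358.8
  B: 375 (inert)
Total out = 1680 mol; y_E = 731.2 / 1680 = 0.4352.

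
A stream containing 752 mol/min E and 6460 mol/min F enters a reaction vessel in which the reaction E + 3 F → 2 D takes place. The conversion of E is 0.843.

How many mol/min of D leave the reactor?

E reacted = 0.843 × 752 = 633.9 mol/min; ν_E = −1, so ξ = 633.9/1 = 633.9 mol/min.
Outlet amounts (n = n₀ + ν ξ):
  E: 752 − 1(633.9) = 118.1
  F: 6460 − 3(633.9) = 4558
  D: 0 + 2(633.9) = 1268

1270 mol/min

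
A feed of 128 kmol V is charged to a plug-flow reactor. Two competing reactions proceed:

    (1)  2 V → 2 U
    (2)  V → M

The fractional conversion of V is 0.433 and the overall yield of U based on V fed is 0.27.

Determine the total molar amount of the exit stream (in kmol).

128 kmol

Yield of U: 2ξ₁ / 128 = 0.27 → ξ₁ = 17.28 kmol.
Conversion of V: 2ξ₁ + 1ξ₂ = 0.433 × 128 = 55.42 → ξ₂ = 20.86 kmol.
Outlet amounts (n = n₀ + Σ ν·ξ):
  V: 128 − 2(17.28) − 1(20.86) = 72.58
  U: 0 + 2(17.28) = 34.56
  M: 0 + 1(20.86) = 20.86
Total out = 72.58 + 34.56 + 20.86 = 128 kmol.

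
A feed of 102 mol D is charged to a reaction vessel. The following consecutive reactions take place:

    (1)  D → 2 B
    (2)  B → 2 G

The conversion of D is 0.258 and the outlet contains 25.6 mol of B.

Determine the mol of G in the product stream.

Conversion of D: D consumed = 1ξ₁ = 0.258 × 102 → ξ₁ = 26.32 mol.
B balance: n_B = 0 + 2ξ₁ − 1ξ₂ = 25.6 → ξ₂ = (2·26.32 − 25.6)/1 = 27.03 mol.
Outlet amounts (n = n₀ + Σ ν·ξ):
  D: 102 − 1(26.32) = 75.68
  B: 0 + 2(26.32) − 1(27.03) = 25.6
  G: 0 + 2(27.03) = 54.06

54.1 mol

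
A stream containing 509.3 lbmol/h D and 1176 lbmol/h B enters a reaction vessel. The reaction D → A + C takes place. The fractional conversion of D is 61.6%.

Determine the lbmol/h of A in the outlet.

D reacted = 0.616 × 509.3 = 313.7 lbmol/h; ν_D = −1, so ξ = 313.7/1 = 313.7 lbmol/h.
Outlet amounts (n = n₀ + ν ξ):
  D: 509.3 − 1(313.7) = 195.6
  A: 0 + 1(313.7) = 313.7
  C: 0 + 1(313.7) = 313.7
  B: 1176 (inert)

314 lbmol/h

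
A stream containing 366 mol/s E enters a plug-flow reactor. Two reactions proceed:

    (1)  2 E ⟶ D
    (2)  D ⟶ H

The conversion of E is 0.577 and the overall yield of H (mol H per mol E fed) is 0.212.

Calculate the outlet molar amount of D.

28 mol/s

Conversion of E: E consumed = 2ξ₁ = 0.577 × 366 → ξ₁ = 105.6 mol/s.
Yield of H: 1ξ₂ / 366 = 0.212 → ξ₂ = 77.59 mol/s.
Outlet amounts (n = n₀ + Σ ν·ξ):
  E: 366 − 2(105.6) = 154.8
  D: 0 + 1(105.6) − 1(77.59) = 28
  H: 0 + 1(77.59) = 77.59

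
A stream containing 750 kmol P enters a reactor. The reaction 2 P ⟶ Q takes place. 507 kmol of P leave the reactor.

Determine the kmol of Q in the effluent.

For P: n = n₀ − 2ξ → 507 = 750 − 2ξ, giving ξ = 121.5 kmol.
Outlet amounts (n = n₀ + ν ξ):
  P: 750 − 2(121.5) = 507
  Q: 0 + 1(121.5) = 121.5

122 kmol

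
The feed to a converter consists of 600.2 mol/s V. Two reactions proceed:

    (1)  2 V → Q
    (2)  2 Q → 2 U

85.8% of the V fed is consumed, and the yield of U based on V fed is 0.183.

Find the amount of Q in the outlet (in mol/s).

Conversion of V: V consumed = 2ξ₁ = 0.858 × 600.2 → ξ₁ = 257.5 mol/s.
Yield of U: 2ξ₂ / 600.2 = 0.183 → ξ₂ = 54.92 mol/s.
Outlet amounts (n = n₀ + Σ ν·ξ):
  V: 600.2 − 2(257.5) = 85.23
  Q: 0 + 1(257.5) − 2(54.92) = 147.6
  U: 0 + 2(54.92) = 109.8

148 mol/s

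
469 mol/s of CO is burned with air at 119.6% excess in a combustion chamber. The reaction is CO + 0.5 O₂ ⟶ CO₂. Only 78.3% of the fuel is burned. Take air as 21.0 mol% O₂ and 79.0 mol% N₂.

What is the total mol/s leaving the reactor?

2740 mol/s

Stoichiometric O₂ = 0.5 × 469 = 234.5 mol/s; O₂ fed = 234.5 × 2.196 = 515 mol/s.
N₂ fed = 515 × 79/21 = 1937 mol/s.
Fuel reacted = 0.783 × 469 → ξ = 367.2 mol/s.
Outlet (n = n₀ + ν ξ):
  CO: 469 − 1(367.2) = 101.8
  O₂: 515 − 0.5(367.2) = 331.3
  N₂: 1937 (inert)
  CO₂: 0 + 1(367.2) = 367.2
Total out = 101.8 + 331.3 + 1937 + 367.2 = 2738 mol/s.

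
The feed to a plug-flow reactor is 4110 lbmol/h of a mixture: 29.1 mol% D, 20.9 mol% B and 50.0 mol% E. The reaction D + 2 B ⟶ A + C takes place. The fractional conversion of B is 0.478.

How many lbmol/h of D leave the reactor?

B reacted = 0.478 × 859 = 410.6 lbmol/h; ν_B = −2, so ξ = 410.6/2 = 205.3 lbmol/h.
Outlet amounts (n = n₀ + ν ξ):
  D: 1196 − 1(205.3) = 990.7
  B: 859 − 2(205.3) = 448.4
  A: 0 + 1(205.3) = 205.3
  C: 0 + 1(205.3) = 205.3
  E: 2055 (inert)

991 lbmol/h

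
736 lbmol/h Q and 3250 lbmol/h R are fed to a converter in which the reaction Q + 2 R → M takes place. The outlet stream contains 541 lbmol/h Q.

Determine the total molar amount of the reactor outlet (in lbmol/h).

3600 lbmol/h

For Q: n = n₀ − 1ξ → 541 = 736 − 1ξ, giving ξ = 195 lbmol/h.
Outlet amounts (n = n₀ + ν ξ):
  Q: 736 − 1(195) = 541
  R: 3250 − 2(195) = 2860
  M: 0 + 1(195) = 195
Total out = 541 + 2860 + 195 = 3596 lbmol/h.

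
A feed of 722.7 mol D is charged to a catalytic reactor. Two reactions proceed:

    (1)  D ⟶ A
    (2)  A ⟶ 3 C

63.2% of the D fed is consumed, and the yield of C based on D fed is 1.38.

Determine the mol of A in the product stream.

Conversion of D: D consumed = 1ξ₁ = 0.632 × 722.7 → ξ₁ = 456.7 mol.
Yield of C: 3ξ₂ / 722.7 = 1.38 → ξ₂ = 332.4 mol.
Outlet amounts (n = n₀ + Σ ν·ξ):
  D: 722.7 − 1(456.7) = 266
  A: 0 + 1(456.7) − 1(332.4) = 124.3
  C: 0 + 3(332.4) = 997.3

124 mol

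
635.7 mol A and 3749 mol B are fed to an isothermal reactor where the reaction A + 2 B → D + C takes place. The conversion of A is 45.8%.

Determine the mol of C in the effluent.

291 mol

A reacted = 0.458 × 635.7 = 291.2 mol; ν_A = −1, so ξ = 291.2/1 = 291.2 mol.
Outlet amounts (n = n₀ + ν ξ):
  A: 635.7 − 1(291.2) = 344.5
  B: 3749 − 2(291.2) = 3167
  D: 0 + 1(291.2) = 291.2
  C: 0 + 1(291.2) = 291.2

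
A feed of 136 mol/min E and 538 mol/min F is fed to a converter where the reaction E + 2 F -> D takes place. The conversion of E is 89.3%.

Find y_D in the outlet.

0.282

E reacted = 0.893 × 136 = 121.4 mol/min; ν_E = −1, so ξ = 121.4/1 = 121.4 mol/min.
Outlet amounts (n = n₀ + ν ξ):
  E: 136 − 1(121.4) = 14.55
  F: 538 − 2(121.4) = 295.1
  D: 0 + 1(121.4) = 121.4
Total out = 431.1 mol/min; y_D = 121.4 / 431.1 = 0.2817.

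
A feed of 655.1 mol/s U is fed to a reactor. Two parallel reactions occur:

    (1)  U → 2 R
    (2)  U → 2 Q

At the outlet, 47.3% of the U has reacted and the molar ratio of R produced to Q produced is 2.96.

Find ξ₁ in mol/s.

Conversion of U: U consumed = 0.473 × 655.1 = 309.9 mol/s = 1ξ₁ + 1ξ₂.
Selectivity: 2ξ₁ / (2ξ₂) = 2.96 → ξ₁ = 2.96 ξ₂.
Substitute: (1·2.96 + 1) ξ₂ = 309.9 → ξ₂ = 78.25 mol/s, ξ₁ = 231.6 mol/s.
Outlet amounts (n = n₀ + Σ ν·ξ):
  U: 655.1 − 1(231.6) − 1(78.25) = 345.2
  R: 0 + 2(231.6) = 463.2
  Q: 0 + 2(78.25) = 156.5

ξ₁ = 232 mol/s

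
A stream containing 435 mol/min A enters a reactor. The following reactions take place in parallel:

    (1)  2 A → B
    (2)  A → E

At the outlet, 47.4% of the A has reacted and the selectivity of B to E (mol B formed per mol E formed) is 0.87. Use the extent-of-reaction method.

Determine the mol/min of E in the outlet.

75.3 mol/min

Conversion of A: A consumed = 0.474 × 435 = 206.2 mol/min = 2ξ₁ + 1ξ₂.
Selectivity: 1ξ₁ / (1ξ₂) = 0.87 → ξ₁ = 0.87 ξ₂.
Substitute: (2·0.87 + 1) ξ₂ = 206.2 → ξ₂ = 75.25 mol/min, ξ₁ = 65.47 mol/min.
Outlet amounts (n = n₀ + Σ ν·ξ):
  A: 435 − 2(65.47) − 1(75.25) = 228.8
  B: 0 + 1(65.47) = 65.47
  E: 0 + 1(75.25) = 75.25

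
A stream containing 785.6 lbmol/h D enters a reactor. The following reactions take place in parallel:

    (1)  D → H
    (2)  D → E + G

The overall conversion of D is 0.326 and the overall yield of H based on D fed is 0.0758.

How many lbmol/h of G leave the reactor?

Yield of H: 1ξ₁ / 785.6 = 0.0758 → ξ₁ = 59.55 lbmol/h.
Conversion of D: 1ξ₁ + 1ξ₂ = 0.326 × 785.6 = 256.1 → ξ₂ = 196.6 lbmol/h.
Outlet amounts (n = n₀ + Σ ν·ξ):
  D: 785.6 − 1(59.55) − 1(196.6) = 529.5
  H: 0 + 1(59.55) = 59.55
  E: 0 + 1(196.6) = 196.6
  G: 0 + 1(196.6) = 196.6

197 lbmol/h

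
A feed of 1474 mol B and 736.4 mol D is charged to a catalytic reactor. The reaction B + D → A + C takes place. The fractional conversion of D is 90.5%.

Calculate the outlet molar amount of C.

666 mol

D reacted = 0.905 × 736.4 = 666.4 mol; ν_D = −1, so ξ = 666.4/1 = 666.4 mol.
Outlet amounts (n = n₀ + ν ξ):
  B: 1474 − 1(666.4) = 807.6
  D: 736.4 − 1(666.4) = 69.96
  A: 0 + 1(666.4) = 666.4
  C: 0 + 1(666.4) = 666.4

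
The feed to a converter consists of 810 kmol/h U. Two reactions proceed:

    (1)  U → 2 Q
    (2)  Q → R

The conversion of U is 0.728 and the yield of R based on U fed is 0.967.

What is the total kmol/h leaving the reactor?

Conversion of U: U consumed = 1ξ₁ = 0.728 × 810 → ξ₁ = 589.7 kmol/h.
Yield of R: 1ξ₂ / 810 = 0.967 → ξ₂ = 783.3 kmol/h.
Outlet amounts (n = n₀ + Σ ν·ξ):
  U: 810 − 1(589.7) = 220.3
  Q: 0 + 2(589.7) − 1(783.3) = 396.1
  R: 0 + 1(783.3) = 783.3
Total out = 220.3 + 396.1 + 783.3 = 1400 kmol/h.

1400 kmol/h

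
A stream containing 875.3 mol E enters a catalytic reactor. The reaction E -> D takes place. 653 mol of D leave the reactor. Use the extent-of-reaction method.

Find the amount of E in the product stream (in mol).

For D: n = n₀ + 1ξ → 653 = 0 + 1ξ, giving ξ = 653 mol.
Outlet amounts (n = n₀ + ν ξ):
  E: 875.3 − 1(653) = 222.3
  D: 0 + 1(653) = 653

222 mol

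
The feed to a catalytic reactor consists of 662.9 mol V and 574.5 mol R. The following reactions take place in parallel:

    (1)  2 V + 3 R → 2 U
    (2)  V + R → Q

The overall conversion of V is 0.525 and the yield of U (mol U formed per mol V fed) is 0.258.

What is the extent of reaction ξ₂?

Yield of U: 2ξ₁ / 662.9 = 0.258 → ξ₁ = 85.51 mol.
Conversion of V: 2ξ₁ + 1ξ₂ = 0.525 × 662.9 = 348 → ξ₂ = 177 mol.
Outlet amounts (n = n₀ + Σ ν·ξ):
  V: 662.9 − 2(85.51) − 1(177) = 314.9
  R: 574.5 − 3(85.51) − 1(177) = 141
  U: 0 + 2(85.51) = 171
  Q: 0 + 1(177) = 177

ξ₂ = 177 mol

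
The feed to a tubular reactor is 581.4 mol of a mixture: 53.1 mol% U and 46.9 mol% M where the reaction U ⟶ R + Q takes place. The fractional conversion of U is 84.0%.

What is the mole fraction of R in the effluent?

U reacted = 0.84 × 308.7 = 259.3 mol; ν_U = −1, so ξ = 259.3/1 = 259.3 mol.
Outlet amounts (n = n₀ + ν ξ):
  U: 308.7 − 1(259.3) = 49.4
  R: 0 + 1(259.3) = 259.3
  Q: 0 + 1(259.3) = 259.3
  M: 272.7 (inert)
Total out = 840.7 mol; y_R = 259.3 / 840.7 = 0.3085.

0.308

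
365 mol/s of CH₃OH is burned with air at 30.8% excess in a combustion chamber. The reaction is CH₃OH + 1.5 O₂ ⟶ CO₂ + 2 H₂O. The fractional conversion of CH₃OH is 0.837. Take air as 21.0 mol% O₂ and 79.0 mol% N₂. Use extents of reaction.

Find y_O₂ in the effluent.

0.0657

Stoichiometric O₂ = 1.5 × 365 = 547.5 mol/s; O₂ fed = 547.5 × 1.308 = 716.1 mol/s.
N₂ fed = 716.1 × 79/21 = 2694 mol/s.
Fuel reacted = 0.837 × 365 → ξ = 305.5 mol/s.
Outlet (n = n₀ + ν ξ):
  CH₃OH: 365 − 1(305.5) = 59.5
  O₂: 716.1 − 1.5(305.5) = 257.9
  N₂: 2694 (inert)
  CO₂: 0 + 1(305.5) = 305.5
  H₂O: 0 + 2(305.5) = 611
Total out = 3928 mol/s; y_O₂ = 257.9 / 3928 = 0.06565.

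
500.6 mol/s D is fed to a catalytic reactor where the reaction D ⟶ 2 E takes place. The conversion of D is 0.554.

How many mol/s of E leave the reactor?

555 mol/s

D reacted = 0.554 × 500.6 = 277.3 mol/s; ν_D = −1, so ξ = 277.3/1 = 277.3 mol/s.
Outlet amounts (n = n₀ + ν ξ):
  D: 500.6 − 1(277.3) = 223.3
  E: 0 + 2(277.3) = 554.7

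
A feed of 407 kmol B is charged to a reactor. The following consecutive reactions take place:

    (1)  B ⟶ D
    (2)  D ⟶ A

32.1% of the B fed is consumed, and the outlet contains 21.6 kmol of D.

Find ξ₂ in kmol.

ξ₂ = 109 kmol

Conversion of B: B consumed = 1ξ₁ = 0.321 × 407 → ξ₁ = 130.6 kmol.
D balance: n_D = 0 + 1ξ₁ − 1ξ₂ = 21.6 → ξ₂ = (1·130.6 − 21.6)/1 = 109 kmol.
Outlet amounts (n = n₀ + Σ ν·ξ):
  B: 407 − 1(130.6) = 276.4
  D: 0 + 1(130.6) − 1(109) = 21.6
  A: 0 + 1(109) = 109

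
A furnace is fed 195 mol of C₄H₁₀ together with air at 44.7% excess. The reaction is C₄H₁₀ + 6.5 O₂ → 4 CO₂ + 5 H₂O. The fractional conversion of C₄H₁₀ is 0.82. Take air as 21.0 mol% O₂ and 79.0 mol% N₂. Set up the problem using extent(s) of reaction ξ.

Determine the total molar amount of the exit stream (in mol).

9170 mol

Stoichiometric O₂ = 6.5 × 195 = 1268 mol; O₂ fed = 1268 × 1.447 = 1834 mol.
N₂ fed = 1834 × 79/21 = 6900 mol.
Fuel reacted = 0.82 × 195 → ξ = 159.9 mol.
Outlet (n = n₀ + ν ξ):
  C₄H₁₀: 195 − 1(159.9) = 35.1
  O₂: 1834 − 6.5(159.9) = 794.7
  N₂: 6900 (inert)
  CO₂: 0 + 4(159.9) = 639.6
  H₂O: 0 + 5(159.9) = 799.5
Total out = 35.1 + 794.7 + 6900 + 639.6 + 799.5 = 9169 mol.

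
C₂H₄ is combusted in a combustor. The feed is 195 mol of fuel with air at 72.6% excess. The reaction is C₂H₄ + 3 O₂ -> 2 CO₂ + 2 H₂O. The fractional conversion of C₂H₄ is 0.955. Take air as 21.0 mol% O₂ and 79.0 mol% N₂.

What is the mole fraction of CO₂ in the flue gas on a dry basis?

Stoichiometric O₂ = 3 × 195 = 585 mol; O₂ fed = 585 × 1.726 = 1010 mol.
N₂ fed = 1010 × 79/21 = 3798 mol.
Fuel reacted = 0.955 × 195 → ξ = 186.2 mol.
Outlet (n = n₀ + ν ξ):
  C₂H₄: 195 − 1(186.2) = 8.775
  O₂: 1010 − 3(186.2) = 451
  N₂: 3798 (inert)
  CO₂: 0 + 2(186.2) = 372.4
  H₂O: 0 + 2(186.2) = 372.4
Dry total = 4631 mol; y_CO₂ (dry) = 372.4 / 4631 = 0.08043.

0.0804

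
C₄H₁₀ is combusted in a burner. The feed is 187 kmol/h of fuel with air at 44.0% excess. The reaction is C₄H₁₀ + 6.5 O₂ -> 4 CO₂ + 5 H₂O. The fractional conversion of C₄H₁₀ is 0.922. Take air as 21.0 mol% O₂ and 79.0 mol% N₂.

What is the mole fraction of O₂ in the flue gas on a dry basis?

0.0795

Stoichiometric O₂ = 6.5 × 187 = 1216 kmol/h; O₂ fed = 1216 × 1.440 = 1750 kmol/h.
N₂ fed = 1750 × 79/21 = 6585 kmol/h.
Fuel reacted = 0.922 × 187 → ξ = 172.4 kmol/h.
Outlet (n = n₀ + ν ξ):
  C₄H₁₀: 187 − 1(172.4) = 14.59
  O₂: 1750 − 6.5(172.4) = 629.6
  N₂: 6585 (inert)
  CO₂: 0 + 4(172.4) = 689.7
  H₂O: 0 + 5(172.4) = 862.1
Dry total = 7918 kmol/h; y_O₂ (dry) = 629.6 / 7918 = 0.07951.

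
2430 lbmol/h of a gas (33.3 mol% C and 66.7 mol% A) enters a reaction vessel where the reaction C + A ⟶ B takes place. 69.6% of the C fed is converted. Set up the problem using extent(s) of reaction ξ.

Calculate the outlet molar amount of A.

C reacted = 0.696 × 809.2 = 563.2 lbmol/h; ν_C = −1, so ξ = 563.2/1 = 563.2 lbmol/h.
Outlet amounts (n = n₀ + ν ξ):
  C: 809.2 − 1(563.2) = 246
  A: 1621 − 1(563.2) = 1058
  B: 0 + 1(563.2) = 563.2

1060 lbmol/h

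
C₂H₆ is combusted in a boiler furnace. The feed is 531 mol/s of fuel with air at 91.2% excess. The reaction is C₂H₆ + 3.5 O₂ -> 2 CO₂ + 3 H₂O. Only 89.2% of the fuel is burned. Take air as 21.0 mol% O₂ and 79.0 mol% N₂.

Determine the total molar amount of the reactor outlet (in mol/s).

Stoichiometric O₂ = 3.5 × 531 = 1858 mol/s; O₂ fed = 1858 × 1.912 = 3553 mol/s.
N₂ fed = 3553 × 79/21 = 13370 mol/s.
Fuel reacted = 0.892 × 531 → ξ = 473.7 mol/s.
Outlet (n = n₀ + ν ξ):
  C₂H₆: 531 − 1(473.7) = 57.35
  O₂: 3553 − 3.5(473.7) = 1896
  N₂: 13370 (inert)
  CO₂: 0 + 2(473.7) = 947.3
  H₂O: 0 + 3(473.7) = 1421
Total out = 57.35 + 1896 + 13370 + 947.3 + 1421 = 17690 mol/s.

17700 mol/s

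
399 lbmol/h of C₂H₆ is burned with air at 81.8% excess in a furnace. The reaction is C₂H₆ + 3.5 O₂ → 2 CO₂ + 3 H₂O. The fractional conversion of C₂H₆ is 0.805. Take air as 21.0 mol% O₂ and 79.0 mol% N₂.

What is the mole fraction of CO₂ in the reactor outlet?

0.0508

Stoichiometric O₂ = 3.5 × 399 = 1396 lbmol/h; O₂ fed = 1396 × 1.818 = 2539 lbmol/h.
N₂ fed = 2539 × 79/21 = 9551 lbmol/h.
Fuel reacted = 0.805 × 399 → ξ = 321.2 lbmol/h.
Outlet (n = n₀ + ν ξ):
  C₂H₆: 399 − 1(321.2) = 77.81
  O₂: 2539 − 3.5(321.2) = 1415
  N₂: 9551 (inert)
  CO₂: 0 + 2(321.2) = 642.4
  H₂O: 0 + 3(321.2) = 963.6
Total out = 12650 lbmol/h; y_CO₂ = 642.4 / 12650 = 0.05078.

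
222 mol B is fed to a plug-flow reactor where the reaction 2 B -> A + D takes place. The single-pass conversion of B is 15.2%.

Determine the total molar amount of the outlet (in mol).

222 mol

B reacted = 0.152 × 222 = 33.74 mol; ν_B = −2, so ξ = 33.74/2 = 16.87 mol.
Outlet amounts (n = n₀ + ν ξ):
  B: 222 − 2(16.87) = 188.3
  A: 0 + 1(16.87) = 16.87
  D: 0 + 1(16.87) = 16.87
Total out = 188.3 + 16.87 + 16.87 = 222 mol.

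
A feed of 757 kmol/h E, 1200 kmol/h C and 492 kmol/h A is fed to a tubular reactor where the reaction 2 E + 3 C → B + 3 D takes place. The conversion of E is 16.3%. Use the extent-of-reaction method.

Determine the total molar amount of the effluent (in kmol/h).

E reacted = 0.163 × 757 = 123.4 kmol/h; ν_E = −2, so ξ = 123.4/2 = 61.7 kmol/h.
Outlet amounts (n = n₀ + ν ξ):
  E: 757 − 2(61.7) = 633.6
  C: 1200 − 3(61.7) = 1015
  B: 0 + 1(61.7) = 61.7
  D: 0 + 3(61.7) = 185.1
  A: 492 (inert)
Total out = 633.6 + 1015 + 61.7 + 185.1 + 492 = 2387 kmol/h.

2390 kmol/h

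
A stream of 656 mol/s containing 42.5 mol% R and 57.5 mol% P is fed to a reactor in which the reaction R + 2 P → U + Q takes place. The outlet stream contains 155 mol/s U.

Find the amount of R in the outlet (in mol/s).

124 mol/s

For U: n = n₀ + 1ξ → 155 = 0 + 1ξ, giving ξ = 155 mol/s.
Outlet amounts (n = n₀ + ν ξ):
  R: 278.8 − 1(155) = 123.8
  P: 377.2 − 2(155) = 67.2
  U: 0 + 1(155) = 155
  Q: 0 + 1(155) = 155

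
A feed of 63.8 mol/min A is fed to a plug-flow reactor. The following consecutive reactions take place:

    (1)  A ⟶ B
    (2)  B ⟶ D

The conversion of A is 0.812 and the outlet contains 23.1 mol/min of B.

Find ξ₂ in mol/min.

ξ₂ = 28.7 mol/min

Conversion of A: A consumed = 1ξ₁ = 0.812 × 63.8 → ξ₁ = 51.81 mol/min.
B balance: n_B = 0 + 1ξ₁ − 1ξ₂ = 23.1 → ξ₂ = (1·51.81 − 23.1)/1 = 28.71 mol/min.
Outlet amounts (n = n₀ + Σ ν·ξ):
  A: 63.8 − 1(51.81) = 11.99
  B: 0 + 1(51.81) − 1(28.71) = 23.1
  D: 0 + 1(28.71) = 28.71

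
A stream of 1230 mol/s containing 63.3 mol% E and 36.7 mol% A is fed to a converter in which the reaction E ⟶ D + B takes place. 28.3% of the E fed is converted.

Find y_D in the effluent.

E reacted = 0.283 × 778.6 = 220.3 mol/s; ν_E = −1, so ξ = 220.3/1 = 220.3 mol/s.
Outlet amounts (n = n₀ + ν ξ):
  E: 778.6 − 1(220.3) = 558.2
  D: 0 + 1(220.3) = 220.3
  B: 0 + 1(220.3) = 220.3
  A: 451.4 (inert)
Total out = 1450 mol/s; y_D = 220.3 / 1450 = 0.1519.

0.152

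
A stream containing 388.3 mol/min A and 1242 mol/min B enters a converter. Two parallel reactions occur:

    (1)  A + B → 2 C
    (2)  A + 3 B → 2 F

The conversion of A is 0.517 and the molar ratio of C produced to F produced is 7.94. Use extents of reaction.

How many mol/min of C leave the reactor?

357 mol/min

Conversion of A: A consumed = 0.517 × 388.3 = 200.8 mol/min = 1ξ₁ + 1ξ₂.
Selectivity: 2ξ₁ / (2ξ₂) = 7.94 → ξ₁ = 7.94 ξ₂.
Substitute: (1·7.94 + 1) ξ₂ = 200.8 → ξ₂ = 22.46 mol/min, ξ₁ = 178.3 mol/min.
Outlet amounts (n = n₀ + Σ ν·ξ):
  A: 388.3 − 1(178.3) − 1(22.46) = 187.5
  B: 1242 − 1(178.3) − 3(22.46) = 996.3
  C: 0 + 2(178.3) = 356.6
  F: 0 + 2(22.46) = 44.91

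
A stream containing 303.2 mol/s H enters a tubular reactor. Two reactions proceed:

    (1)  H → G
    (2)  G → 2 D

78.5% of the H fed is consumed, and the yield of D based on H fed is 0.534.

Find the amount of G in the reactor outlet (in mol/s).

157 mol/s

Conversion of H: H consumed = 1ξ₁ = 0.785 × 303.2 → ξ₁ = 238 mol/s.
Yield of D: 2ξ₂ / 303.2 = 0.534 → ξ₂ = 80.95 mol/s.
Outlet amounts (n = n₀ + Σ ν·ξ):
  H: 303.2 − 1(238) = 65.19
  G: 0 + 1(238) − 1(80.95) = 157.1
  D: 0 + 2(80.95) = 161.9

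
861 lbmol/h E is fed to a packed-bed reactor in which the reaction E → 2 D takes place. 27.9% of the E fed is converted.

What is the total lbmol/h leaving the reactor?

E reacted = 0.279 × 861 = 240.2 lbmol/h; ν_E = −1, so ξ = 240.2/1 = 240.2 lbmol/h.
Outlet amounts (n = n₀ + ν ξ):
  E: 861 − 1(240.2) = 620.8
  D: 0 + 2(240.2) = 480.4
Total out = 620.8 + 480.4 = 1101 lbmol/h.

1100 lbmol/h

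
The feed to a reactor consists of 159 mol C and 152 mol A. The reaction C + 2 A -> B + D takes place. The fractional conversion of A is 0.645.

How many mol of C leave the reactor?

110 mol

A reacted = 0.645 × 152 = 98.04 mol; ν_A = −2, so ξ = 98.04/2 = 49.02 mol.
Outlet amounts (n = n₀ + ν ξ):
  C: 159 − 1(49.02) = 110
  A: 152 − 2(49.02) = 53.96
  B: 0 + 1(49.02) = 49.02
  D: 0 + 1(49.02) = 49.02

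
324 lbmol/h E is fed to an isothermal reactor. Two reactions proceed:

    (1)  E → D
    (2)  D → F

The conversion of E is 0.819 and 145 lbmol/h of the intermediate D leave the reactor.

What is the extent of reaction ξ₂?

Conversion of E: E consumed = 1ξ₁ = 0.819 × 324 → ξ₁ = 265.4 lbmol/h.
D balance: n_D = 0 + 1ξ₁ − 1ξ₂ = 145 → ξ₂ = (1·265.4 − 145)/1 = 120.4 lbmol/h.
Outlet amounts (n = n₀ + Σ ν·ξ):
  E: 324 − 1(265.4) = 58.64
  D: 0 + 1(265.4) − 1(120.4) = 145
  F: 0 + 1(120.4) = 120.4

ξ₂ = 120 lbmol/h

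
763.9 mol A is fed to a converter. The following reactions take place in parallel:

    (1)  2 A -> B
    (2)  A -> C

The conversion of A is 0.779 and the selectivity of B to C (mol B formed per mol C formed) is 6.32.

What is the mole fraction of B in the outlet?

0.565

Conversion of A: A consumed = 0.779 × 763.9 = 595.1 mol = 2ξ₁ + 1ξ₂.
Selectivity: 1ξ₁ / (1ξ₂) = 6.32 → ξ₁ = 6.32 ξ₂.
Substitute: (2·6.32 + 1) ξ₂ = 595.1 → ξ₂ = 43.63 mol, ξ₁ = 275.7 mol.
Outlet amounts (n = n₀ + Σ ν·ξ):
  A: 763.9 − 2(275.7) − 1(43.63) = 168.8
  B: 0 + 1(275.7) = 275.7
  C: 0 + 1(43.63) = 43.63
Total out = 488.2 mol; y_B = 275.7 / 488.2 = 0.5648.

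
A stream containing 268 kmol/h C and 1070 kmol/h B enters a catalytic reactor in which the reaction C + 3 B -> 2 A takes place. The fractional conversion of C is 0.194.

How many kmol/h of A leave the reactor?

C reacted = 0.194 × 268 = 51.99 kmol/h; ν_C = −1, so ξ = 51.99/1 = 51.99 kmol/h.
Outlet amounts (n = n₀ + ν ξ):
  C: 268 − 1(51.99) = 216
  B: 1070 − 3(51.99) = 914
  A: 0 + 2(51.99) = 104

104 kmol/h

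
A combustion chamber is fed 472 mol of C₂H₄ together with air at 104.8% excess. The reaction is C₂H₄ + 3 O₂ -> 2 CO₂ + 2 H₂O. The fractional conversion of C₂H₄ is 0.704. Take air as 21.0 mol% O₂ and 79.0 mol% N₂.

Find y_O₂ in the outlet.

Stoichiometric O₂ = 3 × 472 = 1416 mol; O₂ fed = 1416 × 2.048 = 2900 mol.
N₂ fed = 2900 × 79/21 = 10910 mol.
Fuel reacted = 0.704 × 472 → ξ = 332.3 mol.
Outlet (n = n₀ + ν ξ):
  C₂H₄: 472 − 1(332.3) = 139.7
  O₂: 2900 − 3(332.3) = 1903
  N₂: 10910 (inert)
  CO₂: 0 + 2(332.3) = 664.6
  H₂O: 0 + 2(332.3) = 664.6
Total out = 14280 mol; y_O₂ = 1903 / 14280 = 0.1333.

0.133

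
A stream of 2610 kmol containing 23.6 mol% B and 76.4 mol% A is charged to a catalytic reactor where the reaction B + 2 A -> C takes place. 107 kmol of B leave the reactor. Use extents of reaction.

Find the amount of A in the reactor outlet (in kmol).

For B: n = n₀ − 1ξ → 107 = 616 − 1ξ, giving ξ = 509 kmol.
Outlet amounts (n = n₀ + ν ξ):
  B: 616 − 1(509) = 107
  A: 1994 − 2(509) = 976.1
  C: 0 + 1(509) = 509

976 kmol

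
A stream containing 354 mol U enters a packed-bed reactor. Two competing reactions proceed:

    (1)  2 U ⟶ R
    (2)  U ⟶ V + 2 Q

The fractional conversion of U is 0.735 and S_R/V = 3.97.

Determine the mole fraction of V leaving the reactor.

Conversion of U: U consumed = 0.735 × 354 = 260.2 mol = 2ξ₁ + 1ξ₂.
Selectivity: 1ξ₁ / (1ξ₂) = 3.97 → ξ₁ = 3.97 ξ₂.
Substitute: (2·3.97 + 1) ξ₂ = 260.2 → ξ₂ = 29.1 mol, ξ₁ = 115.5 mol.
Outlet amounts (n = n₀ + Σ ν·ξ):
  U: 354 − 2(115.5) − 1(29.1) = 93.81
  R: 0 + 1(115.5) = 115.5
  V: 0 + 1(29.1) = 29.1
  Q: 0 + 2(29.1) = 58.21
Total out = 296.7 mol; y_V = 29.1 / 296.7 = 0.0981.

0.0981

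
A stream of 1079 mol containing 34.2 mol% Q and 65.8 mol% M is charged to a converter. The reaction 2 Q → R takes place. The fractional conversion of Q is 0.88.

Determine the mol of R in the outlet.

Q reacted = 0.88 × 369 = 324.7 mol; ν_Q = −2, so ξ = 324.7/2 = 162.4 mol.
Outlet amounts (n = n₀ + ν ξ):
  Q: 369 − 2(162.4) = 44.28
  R: 0 + 1(162.4) = 162.4
  M: 710 (inert)

162 mol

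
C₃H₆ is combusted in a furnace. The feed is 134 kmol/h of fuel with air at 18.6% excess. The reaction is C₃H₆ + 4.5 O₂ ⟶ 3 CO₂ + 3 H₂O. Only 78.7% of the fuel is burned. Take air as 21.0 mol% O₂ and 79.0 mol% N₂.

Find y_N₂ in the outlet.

Stoichiometric O₂ = 4.5 × 134 = 603 kmol/h; O₂ fed = 603 × 1.186 = 715.2 kmol/h.
N₂ fed = 715.2 × 79/21 = 2690 kmol/h.
Fuel reacted = 0.787 × 134 → ξ = 105.5 kmol/h.
Outlet (n = n₀ + ν ξ):
  C₃H₆: 134 − 1(105.5) = 28.54
  O₂: 715.2 − 4.5(105.5) = 240.6
  N₂: 2690 (inert)
  CO₂: 0 + 3(105.5) = 316.4
  H₂O: 0 + 3(105.5) = 316.4
Total out = 3592 kmol/h; y_N₂ = 2690 / 3592 = 0.7489.

0.749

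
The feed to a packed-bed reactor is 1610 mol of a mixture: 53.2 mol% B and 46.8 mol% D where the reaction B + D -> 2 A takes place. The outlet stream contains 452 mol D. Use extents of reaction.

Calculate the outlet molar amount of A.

For D: n = n₀ − 1ξ → 452 = 753.5 − 1ξ, giving ξ = 301.5 mol.
Outlet amounts (n = n₀ + ν ξ):
  B: 856.5 − 1(301.5) = 555
  D: 753.5 − 1(301.5) = 452
  A: 0 + 2(301.5) = 603

603 mol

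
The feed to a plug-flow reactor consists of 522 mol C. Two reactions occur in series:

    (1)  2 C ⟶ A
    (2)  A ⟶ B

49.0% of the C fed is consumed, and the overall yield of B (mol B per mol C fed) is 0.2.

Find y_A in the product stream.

Conversion of C: C consumed = 2ξ₁ = 0.49 × 522 → ξ₁ = 127.9 mol.
Yield of B: 1ξ₂ / 522 = 0.2 → ξ₂ = 104.4 mol.
Outlet amounts (n = n₀ + Σ ν·ξ):
  C: 522 − 2(127.9) = 266.2
  A: 0 + 1(127.9) − 1(104.4) = 23.49
  B: 0 + 1(104.4) = 104.4
Total out = 394.1 mol; y_A = 23.49 / 394.1 = 0.0596.

0.0596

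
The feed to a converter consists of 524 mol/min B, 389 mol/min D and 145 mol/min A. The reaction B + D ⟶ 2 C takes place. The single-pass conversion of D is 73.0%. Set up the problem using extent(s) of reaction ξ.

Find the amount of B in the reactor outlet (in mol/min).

240 mol/min

D reacted = 0.73 × 389 = 284 mol/min; ν_D = −1, so ξ = 284/1 = 284 mol/min.
Outlet amounts (n = n₀ + ν ξ):
  B: 524 − 1(284) = 240
  D: 389 − 1(284) = 105
  C: 0 + 2(284) = 567.9
  A: 145 (inert)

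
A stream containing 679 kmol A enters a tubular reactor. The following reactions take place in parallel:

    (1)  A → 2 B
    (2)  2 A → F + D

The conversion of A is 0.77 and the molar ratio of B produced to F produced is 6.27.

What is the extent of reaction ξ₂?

ξ₂ = 102 kmol

Conversion of A: A consumed = 0.77 × 679 = 522.8 kmol = 1ξ₁ + 2ξ₂.
Selectivity: 2ξ₁ / (1ξ₂) = 6.27 → ξ₁ = 3.135 ξ₂.
Substitute: (1·3.135 + 2) ξ₂ = 522.8 → ξ₂ = 101.8 kmol, ξ₁ = 319.2 kmol.
Outlet amounts (n = n₀ + Σ ν·ξ):
  A: 679 − 1(319.2) − 2(101.8) = 156.2
  B: 0 + 2(319.2) = 638.4
  F: 0 + 1(101.8) = 101.8
  D: 0 + 1(101.8) = 101.8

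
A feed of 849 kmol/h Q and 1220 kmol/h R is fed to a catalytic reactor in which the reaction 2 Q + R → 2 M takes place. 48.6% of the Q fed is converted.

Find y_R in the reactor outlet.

0.544

Q reacted = 0.486 × 849 = 412.6 kmol/h; ν_Q = −2, so ξ = 412.6/2 = 206.3 kmol/h.
Outlet amounts (n = n₀ + ν ξ):
  Q: 849 − 2(206.3) = 436.4
  R: 1220 − 1(206.3) = 1014
  M: 0 + 2(206.3) = 412.6
Total out = 1863 kmol/h; y_R = 1014 / 1863 = 0.5442.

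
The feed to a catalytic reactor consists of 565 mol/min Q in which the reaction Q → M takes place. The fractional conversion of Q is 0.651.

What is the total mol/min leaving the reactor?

Q reacted = 0.651 × 565 = 367.8 mol/min; ν_Q = −1, so ξ = 367.8/1 = 367.8 mol/min.
Outlet amounts (n = n₀ + ν ξ):
  Q: 565 − 1(367.8) = 197.2
  M: 0 + 1(367.8) = 367.8
Total out = 197.2 + 367.8 = 565 mol/min.

565 mol/min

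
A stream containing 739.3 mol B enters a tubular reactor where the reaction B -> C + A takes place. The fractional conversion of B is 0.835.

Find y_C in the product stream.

B reacted = 0.835 × 739.3 = 617.3 mol; ν_B = −1, so ξ = 617.3/1 = 617.3 mol.
Outlet amounts (n = n₀ + ν ξ):
  B: 739.3 − 1(617.3) = 122
  C: 0 + 1(617.3) = 617.3
  A: 0 + 1(617.3) = 617.3
Total out = 1357 mol; y_C = 617.3 / 1357 = 0.455.

0.455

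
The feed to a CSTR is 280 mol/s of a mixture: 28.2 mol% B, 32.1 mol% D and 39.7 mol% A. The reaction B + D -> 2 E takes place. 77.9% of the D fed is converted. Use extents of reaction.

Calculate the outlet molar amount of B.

8.94 mol/s

D reacted = 0.779 × 89.88 = 70.02 mol/s; ν_D = −1, so ξ = 70.02/1 = 70.02 mol/s.
Outlet amounts (n = n₀ + ν ξ):
  B: 78.96 − 1(70.02) = 8.943
  D: 89.88 − 1(70.02) = 19.86
  E: 0 + 2(70.02) = 140
  A: 111.2 (inert)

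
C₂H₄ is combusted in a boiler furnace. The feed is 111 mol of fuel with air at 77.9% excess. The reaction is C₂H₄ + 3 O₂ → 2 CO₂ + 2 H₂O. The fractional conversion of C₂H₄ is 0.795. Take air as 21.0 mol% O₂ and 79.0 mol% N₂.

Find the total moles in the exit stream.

2930 mol

Stoichiometric O₂ = 3 × 111 = 333 mol; O₂ fed = 333 × 1.779 = 592.4 mol.
N₂ fed = 592.4 × 79/21 = 2229 mol.
Fuel reacted = 0.795 × 111 → ξ = 88.25 mol.
Outlet (n = n₀ + ν ξ):
  C₂H₄: 111 − 1(88.25) = 22.75
  O₂: 592.4 − 3(88.25) = 327.7
  N₂: 2229 (inert)
  CO₂: 0 + 2(88.25) = 176.5
  H₂O: 0 + 2(88.25) = 176.5
Total out = 22.75 + 327.7 + 2229 + 176.5 + 176.5 = 2932 mol.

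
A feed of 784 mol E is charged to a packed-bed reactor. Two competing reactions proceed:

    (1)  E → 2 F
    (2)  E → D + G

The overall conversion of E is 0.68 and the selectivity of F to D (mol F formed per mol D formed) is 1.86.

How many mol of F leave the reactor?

514 mol

Conversion of E: E consumed = 0.68 × 784 = 533.1 mol = 1ξ₁ + 1ξ₂.
Selectivity: 2ξ₁ / (1ξ₂) = 1.86 → ξ₁ = 0.93 ξ₂.
Substitute: (1·0.93 + 1) ξ₂ = 533.1 → ξ₂ = 276.2 mol, ξ₁ = 256.9 mol.
Outlet amounts (n = n₀ + Σ ν·ξ):
  E: 784 − 1(256.9) − 1(276.2) = 250.9
  F: 0 + 2(256.9) = 513.8
  D: 0 + 1(276.2) = 276.2
  G: 0 + 1(276.2) = 276.2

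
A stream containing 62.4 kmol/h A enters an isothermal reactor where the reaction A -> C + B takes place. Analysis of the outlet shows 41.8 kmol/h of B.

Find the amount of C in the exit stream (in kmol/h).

41.8 kmol/h

For B: n = n₀ + 1ξ → 41.8 = 0 + 1ξ, giving ξ = 41.8 kmol/h.
Outlet amounts (n = n₀ + ν ξ):
  A: 62.4 − 1(41.8) = 20.6
  C: 0 + 1(41.8) = 41.8
  B: 0 + 1(41.8) = 41.8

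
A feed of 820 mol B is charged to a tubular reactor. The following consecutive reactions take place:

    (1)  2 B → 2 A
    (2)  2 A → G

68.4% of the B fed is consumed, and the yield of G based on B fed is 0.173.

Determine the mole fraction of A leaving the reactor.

Conversion of B: B consumed = 2ξ₁ = 0.684 × 820 → ξ₁ = 280.4 mol.
Yield of G: 1ξ₂ / 820 = 0.173 → ξ₂ = 141.9 mol.
Outlet amounts (n = n₀ + Σ ν·ξ):
  B: 820 − 2(280.4) = 259.1
  A: 0 + 2(280.4) − 2(141.9) = 277.2
  G: 0 + 1(141.9) = 141.9
Total out = 678.1 mol; y_A = 277.2 / 678.1 = 0.4087.

0.409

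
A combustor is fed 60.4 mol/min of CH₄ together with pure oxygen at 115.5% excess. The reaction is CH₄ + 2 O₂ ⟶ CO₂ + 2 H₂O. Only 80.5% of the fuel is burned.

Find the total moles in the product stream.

321 mol/min

Stoichiometric O₂ = 2 × 60.4 = 120.8 mol/min; O₂ fed = 120.8 × 2.155 = 260.3 mol/min.
Fuel reacted = 0.805 × 60.4 → ξ = 48.62 mol/min.
Outlet (n = n₀ + ν ξ):
  CH₄: 60.4 − 1(48.62) = 11.78
  O₂: 260.3 − 2(48.62) = 163.1
  CO₂: 0 + 1(48.62) = 48.62
  H₂O: 0 + 2(48.62) = 97.24
Total out = 11.78 + 163.1 + 48.62 + 97.24 = 320.7 mol/min.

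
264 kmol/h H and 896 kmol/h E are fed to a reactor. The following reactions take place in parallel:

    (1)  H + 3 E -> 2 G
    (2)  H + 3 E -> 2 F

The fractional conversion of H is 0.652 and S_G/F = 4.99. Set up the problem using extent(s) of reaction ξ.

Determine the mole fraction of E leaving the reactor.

0.465

Conversion of H: H consumed = 0.652 × 264 = 172.1 kmol/h = 1ξ₁ + 1ξ₂.
Selectivity: 2ξ₁ / (2ξ₂) = 4.99 → ξ₁ = 4.99 ξ₂.
Substitute: (1·4.99 + 1) ξ₂ = 172.1 → ξ₂ = 28.74 kmol/h, ξ₁ = 143.4 kmol/h.
Outlet amounts (n = n₀ + Σ ν·ξ):
  H: 264 − 1(143.4) − 1(28.74) = 91.87
  E: 896 − 3(143.4) − 3(28.74) = 379.6
  G: 0 + 2(143.4) = 286.8
  F: 0 + 2(28.74) = 57.47
Total out = 815.7 kmol/h; y_E = 379.6 / 815.7 = 0.4654.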